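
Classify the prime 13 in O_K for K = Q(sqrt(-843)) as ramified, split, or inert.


K = Q(sqrt(-843)). Since d mod 4 = 1, disc(K) = -843.
Check p | disc: -843 mod 13 = 2.
p does not divide disc. Compute Legendre symbol (d/p):
2^((13-1)/2) mod 13 = -1
(d/p) = -1, so p is inert: (p) stays prime with e=1, f=2, g=1.
Therefore p is inert.

inert


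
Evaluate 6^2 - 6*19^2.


x^2 - d*y^2
= 6^2 - 6*19^2
= 36 - 2166
= -2130

-2130


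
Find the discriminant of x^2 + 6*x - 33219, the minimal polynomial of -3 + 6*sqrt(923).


The element -3 + 6*sqrt(923) has minimal polynomial:
x^2 + 6*x - 33219
Discriminant = (6)^2 - 4*(-33219)
= 36 + 132876
= 132912

132912


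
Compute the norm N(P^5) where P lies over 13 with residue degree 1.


N(P^a) = p^(a*f)
= 13^(5*1)
= 13^5
= 371293

371293


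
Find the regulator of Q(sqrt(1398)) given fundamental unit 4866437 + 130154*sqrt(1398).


epsilon = 4866437 + 130154*sqrt(1398)
= 9.7329e+06
R = ln(9.7329e+06)
= 16.0910

16.0910


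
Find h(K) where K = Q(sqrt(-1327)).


K = Q(sqrt(-1327)). d mod 4 = 1, so D = disc(K) = d = -1327
h(K) equals the number of primitive reduced positive-definite forms (a, b, c) = a*x^2 + b*x*y + c*y^2 with b^2 - 4ac = D,
where reduced means |b| <= a <= c, with b >= 0 whenever |b| = a or a = c, and primitive means gcd(a, b, c) = 1.
Reduced forces 3a^2 <= |D| = 1327, so 1 <= a <= 21; b must have the parity of D, and c = (b^2 - D)/(4a) must be an integer >= a.
Enumerate a = 1..21, b in [-a, a]:
  a=1: (1, 1, 332)  [1]
  a=2: (2, -1, 166), (2, 1, 166)  [2]
  a=3: none
  a=4: (4, -1, 83), (4, 1, 83)  [2]
  a=5..7: none
  a=8: (8, -7, 43), (8, 7, 43)  [2]
  a=9..10: none
  a=11: (11, -9, 32), (11, 9, 32)  [2]
  a=12: none
  a=13: (13, -5, 26), (13, 5, 26)  [2]
  a=14..15: none
  a=16: (16, -9, 22), (16, 9, 22)  [2]
  a=17: (17, -13, 22), (17, 13, 22)  [2]
  a=18..21: none
Total reduced forms: 1 + 2 + 2 + 2 + 2 + 2 + 2 + 2 = 15
h = 15

15


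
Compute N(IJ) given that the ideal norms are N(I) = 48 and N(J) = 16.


N(IJ) = N(I) * N(J)
= 48 * 16
= 768

768


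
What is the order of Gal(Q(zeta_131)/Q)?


|Gal(Q(zeta_131)/Q)| = phi(131)
= 130

130


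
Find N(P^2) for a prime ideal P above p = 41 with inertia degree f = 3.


N(P^a) = p^(a*f)
= 41^(2*3)
= 41^6
= 4750104241

4750104241


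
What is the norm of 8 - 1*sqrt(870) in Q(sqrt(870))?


N(a + b*sqrt(d)) = a^2 - d*b^2
= (8)^2 - (870)*(-1)^2
= 64 - 870
= -806

-806


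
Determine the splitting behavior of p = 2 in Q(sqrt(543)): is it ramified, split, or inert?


K = Q(sqrt(543)). Since d mod 4 = 3, disc(K) = 2172.
Check p | disc: 2172 mod 2 = 0.
p divides disc, so p ramifies: (p) = P^2 with e=2, f=1, g=1.
Therefore p is ramified.

ramified


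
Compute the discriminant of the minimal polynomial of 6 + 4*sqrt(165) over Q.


The element 6 + 4*sqrt(165) has minimal polynomial:
x^2 - 12*x - 2604
Discriminant = (-12)^2 - 4*(-2604)
= 144 + 10416
= 10560

10560


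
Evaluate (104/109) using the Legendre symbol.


p = 109 is prime, so compute (104/109) with the reciprocity algorithm (Jacobi-symbol steps: pull out 2s via (2/n), flip via reciprocity, reduce):
  pull out 2: (2/109) = -1  (since 109 mod 8 = 5)
  pull out 2: (2/109) = -1  (since 109 mod 8 = 5)
  pull out 2: (2/109) = -1  (since 109 mod 8 = 5)
  reciprocity: (13/109) -> +(109/13)
  reduce: (5/13)
  reciprocity: (5/13) -> +(13/5)
  reduce: (3/5)
  reciprocity: (3/5) -> +(5/3)
  reduce: (2/3)
  pull out 2: (2/3) = -1  (since 3 mod 8 = 3)
  (1/3) = 1
Product of signs = 1
(104/109) = 1

1


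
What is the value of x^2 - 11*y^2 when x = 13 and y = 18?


x^2 - d*y^2
= 13^2 - 11*18^2
= 169 - 3564
= -3395

-3395


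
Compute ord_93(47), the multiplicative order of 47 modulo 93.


We want ord_93(47), the smallest k >= 1 with 47^k = 1 mod 93.
n = 93 = 3 * 31, phi(93) = 60; the order divides phi(n).
Divisors of 60: 1, 2, 3, 4, 5, 6, 10, 12, 15, 20, 30, 60
Repeated squaring mod 93: 47^1 = 47, 47^2 = 70, 47^4 = 64, 47^8 = 4, 47^16 = 16, 47^32 = 70
Test divisors in increasing order:
  k=1: 47^1 = 47 mod 93
  k=2: 47^2 = 70 mod 93
  k=3: 47^3 = 70 * 47 = 35 mod 93
  k=4: 47^4 = 64 mod 93
  k=5: 47^5 = 64 * 47 = 32 mod 93
  k=6: 47^6 = 64 * 70 = 16 mod 93
  k=10: 47^10 = 4 * 70 = 1 mod 93  <- first divisor giving 1
Order = 10

10


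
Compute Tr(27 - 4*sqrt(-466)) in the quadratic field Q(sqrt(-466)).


Tr(a + b*sqrt(d)) = (a + b*sqrt(d)) + (a - b*sqrt(d)) = 2a
= 2 * (27)
= 54

54


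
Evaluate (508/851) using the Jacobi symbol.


Compute (508/851) via quadratic reciprocity:
  pull out 2: (2/851) = -1  (since 851 mod 8 = 3)
  pull out 2: (2/851) = -1  (since 851 mod 8 = 3)
  reciprocity: (127/851) -> -(851/127)
  reduce: (89/127)
  reciprocity: (89/127) -> +(127/89)
  reduce: (38/89)
  pull out 2: (2/89) = +1  (since 89 mod 8 = 1)
  reciprocity: (19/89) -> +(89/19)
  reduce: (13/19)
  reciprocity: (13/19) -> +(19/13)
  reduce: (6/13)
  pull out 2: (2/13) = -1  (since 13 mod 8 = 5)
  reciprocity: (3/13) -> +(13/3)
  reduce: (1/3)
  (1/3) = 1
Product of signs = 1

1


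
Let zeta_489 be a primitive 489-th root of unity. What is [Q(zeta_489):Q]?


The degree equals Euler's totient phi(489).
489 = 3 * 163
phi(489) = 324

324


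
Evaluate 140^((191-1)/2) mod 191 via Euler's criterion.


p = 191 is prime and the exponent is (p-1)/2 = 95, so by Euler's criterion 140^95 = (140/191) = +1 or -1 mod 191.
Compute by square-and-multiply:
  95 = 64 + 16 + 8 + 4 + 2 + 1 (binary 1011111)
  Repeated squaring mod 191: 140^1 = 140, 140^2 = 118, 140^4 = 172, 140^8 = 170, 140^16 = 59, 140^32 = 43, 140^64 = 130
  140^95 = 140^64 * 140^16 * 140^8 * 140^4 * 140^2 * 140^1 = 130 * 59 * 170 * 172 * 118 * 140 mod 191
    130 * 59 = 7670 = 30 mod 191
    30 * 170 = 5100 = 134 mod 191
    134 * 172 = 23048 = 128 mod 191
    128 * 118 = 15104 = 15 mod 191
    15 * 140 = 2100 = 190 mod 191
  140^95 = 190 mod 191
Result 190 = p - 1 = -1 mod 191: 140 is a quadratic non-residue mod 191. As a residue in [0, p-1] the value is 190.
140^95 mod 191 = 190

190


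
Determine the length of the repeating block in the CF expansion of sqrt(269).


Run the CF algorithm for sqrt(269).
a_0 = floor(sqrt(269)) = 16; set m_0=0, q_0=1.
Recurrence: m' = q*a - m,  q' = (d - m'^2)/q,  a' = floor((a_0 + m')/q').
  step 1: m=16, q=13, a=2
  step 2: m=10, q=13, a=2
  step 3: m=16, q=1, a=32
a_3 = 2*a_0 = 32, so the period closes here.
sqrt(269) = [16; 2, 2, 32]
Period length = 3

3


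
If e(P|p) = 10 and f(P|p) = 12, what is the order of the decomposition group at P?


|D_P| = e * f
= 10 * 12
= 120

120


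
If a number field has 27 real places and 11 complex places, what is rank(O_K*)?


By Dirichlet's unit theorem:
rank = r1 + r2 - 1
= 27 + 11 - 1
= 37

37


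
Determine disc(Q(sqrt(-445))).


For K = Q(sqrt(d)) with d squarefree: disc(K) = d if d = 1 mod 4, and disc(K) = 4d if d = 2 or 3 mod 4.
Here d = -445, and d mod 4 = 3.
d = 3 mod 4, not 1 (O_K = Z[sqrt(d)]), so disc(K) = 4d = 4 * (-445) = -1780

-1780


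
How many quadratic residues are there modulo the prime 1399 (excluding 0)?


For prime p, the number of non-zero quadratic residues is (p-1)/2.
= (1399-1)/2
= 699

699


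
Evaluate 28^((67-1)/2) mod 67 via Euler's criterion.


p = 67 is prime and the exponent is (p-1)/2 = 33, so by Euler's criterion 28^33 = (28/67) = +1 or -1 mod 67.
Compute by square-and-multiply:
  33 = 32 + 1 (binary 100001)
  Repeated squaring mod 67: 28^1 = 28, 28^2 = 47, 28^4 = 65, 28^8 = 4, 28^16 = 16, 28^32 = 55
  28^33 = 28^32 * 28^1 = 55 * 28 mod 67
    55 * 28 = 1540 = 66 mod 67
  28^33 = 66 mod 67
Result 66 = p - 1 = -1 mod 67: 28 is a quadratic non-residue mod 67. As a residue in [0, p-1] the value is 66.
28^33 mod 67 = 66

66


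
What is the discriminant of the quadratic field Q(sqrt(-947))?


For K = Q(sqrt(d)) with d squarefree: disc(K) = d if d = 1 mod 4, and disc(K) = 4d if d = 2 or 3 mod 4.
Here d = -947, and d mod 4 = 1.
d = 1 mod 4 (O_K = Z[(1+sqrt(d))/2]), so disc(K) = d = -947

-947


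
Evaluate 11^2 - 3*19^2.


x^2 - d*y^2
= 11^2 - 3*19^2
= 121 - 1083
= -962

-962


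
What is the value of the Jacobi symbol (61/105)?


Compute (61/105) via quadratic reciprocity:
  reciprocity: (61/105) -> +(105/61)
  reduce: (44/61)
  pull out 2: (2/61) = -1  (since 61 mod 8 = 5)
  pull out 2: (2/61) = -1  (since 61 mod 8 = 5)
  reciprocity: (11/61) -> +(61/11)
  reduce: (6/11)
  pull out 2: (2/11) = -1  (since 11 mod 8 = 3)
  reciprocity: (3/11) -> -(11/3)
  reduce: (2/3)
  pull out 2: (2/3) = -1  (since 3 mod 8 = 3)
  (1/3) = 1
Product of signs = -1

-1


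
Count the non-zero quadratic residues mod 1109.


For prime p, the number of non-zero quadratic residues is (p-1)/2.
= (1109-1)/2
= 554

554


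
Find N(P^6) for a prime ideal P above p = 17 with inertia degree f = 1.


N(P^a) = p^(a*f)
= 17^(6*1)
= 17^6
= 24137569

24137569


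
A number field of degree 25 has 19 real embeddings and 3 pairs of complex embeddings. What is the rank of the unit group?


By Dirichlet's unit theorem:
rank = r1 + r2 - 1
= 19 + 3 - 1
= 21

21


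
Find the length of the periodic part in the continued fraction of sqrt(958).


Run the CF algorithm for sqrt(958).
a_0 = floor(sqrt(958)) = 30; set m_0=0, q_0=1.
Recurrence: m' = q*a - m,  q' = (d - m'^2)/q,  a' = floor((a_0 + m')/q').
  step 1: m=30, q=58, a=1
  step 2: m=28, q=3, a=19
  step 3: m=29, q=39, a=1
  step 4: m=10, q=22, a=1
  step 5: m=12, q=37, a=1
  step 6: m=25, q=9, a=6
  step 7: m=29, q=13, a=4
  step 8: m=23, q=33, a=1
  step 9: m=10, q=26, a=1
  step 10: m=16, q=27, a=1
  step 11: m=11, q=31, a=1
  step 12: m=20, q=18, a=2
  step 13: m=16, q=39, a=1
  step 14: m=23, q=11, a=4
  step 15: m=21, q=47, a=1
  step 16: m=26, q=6, a=9
  step 17: m=28, q=29, a=2
  step 18: m=30, q=2, a=30
  step 19: m=30, q=29, a=2
  step 20: m=28, q=6, a=9
  step 21: m=26, q=47, a=1
  step 22: m=21, q=11, a=4
  step 23: m=23, q=39, a=1
  step 24: m=16, q=18, a=2
  step 25: m=20, q=31, a=1
  step 26: m=11, q=27, a=1
  step 27: m=16, q=26, a=1
  step 28: m=10, q=33, a=1
  step 29: m=23, q=13, a=4
  step 30: m=29, q=9, a=6
  step 31: m=25, q=37, a=1
  step 32: m=12, q=22, a=1
  step 33: m=10, q=39, a=1
  step 34: m=29, q=3, a=19
  step 35: m=28, q=58, a=1
  step 36: m=30, q=1, a=60
a_36 = 2*a_0 = 60, so the period closes here.
sqrt(958) = [30; 1, 19, 1, 1, 1, 6, 4, 1, 1, 1, 1, 2, 1, 4, 1, 9, 2, 30, 2, 9, 1, 4, 1, 2, 1, 1, 1, 1, 4, 6, 1, 1, 1, 19, 1, 60]
Period length = 36

36


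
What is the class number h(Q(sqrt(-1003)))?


K = Q(sqrt(-1003)). d mod 4 = 1, so D = disc(K) = d = -1003
h(K) equals the number of primitive reduced positive-definite forms (a, b, c) = a*x^2 + b*x*y + c*y^2 with b^2 - 4ac = D,
where reduced means |b| <= a <= c, with b >= 0 whenever |b| = a or a = c, and primitive means gcd(a, b, c) = 1.
Reduced forces 3a^2 <= |D| = 1003, so 1 <= a <= 18; b must have the parity of D, and c = (b^2 - D)/(4a) must be an integer >= a.
Enumerate a = 1..18, b in [-a, a]:
  a=1: (1, 1, 251)  [1]
  a=2..10: none
  a=11: (11, -3, 23), (11, 3, 23)  [2]
  a=12..16: none
  a=17: (17, 17, 19)  [1]
  a=18: none
Total reduced forms: 1 + 2 + 1 = 4
h = 4

4


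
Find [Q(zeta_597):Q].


The degree equals Euler's totient phi(597).
597 = 3 * 199
phi(597) = 396

396


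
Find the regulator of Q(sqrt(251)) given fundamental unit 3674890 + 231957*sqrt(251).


epsilon = 3674890 + 231957*sqrt(251)
= 7.3498e+06
R = ln(7.3498e+06)
= 15.8102

15.8102


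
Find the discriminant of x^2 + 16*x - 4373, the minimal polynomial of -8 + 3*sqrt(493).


The element -8 + 3*sqrt(493) has minimal polynomial:
x^2 + 16*x - 4373
Discriminant = (16)^2 - 4*(-4373)
= 256 + 17492
= 17748

17748


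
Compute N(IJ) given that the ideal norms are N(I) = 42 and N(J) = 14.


N(IJ) = N(I) * N(J)
= 42 * 14
= 588

588


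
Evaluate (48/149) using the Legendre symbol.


p = 149 is prime, so compute (48/149) with the reciprocity algorithm (Jacobi-symbol steps: pull out 2s via (2/n), flip via reciprocity, reduce):
  pull out 2: (2/149) = -1  (since 149 mod 8 = 5)
  pull out 2: (2/149) = -1  (since 149 mod 8 = 5)
  pull out 2: (2/149) = -1  (since 149 mod 8 = 5)
  pull out 2: (2/149) = -1  (since 149 mod 8 = 5)
  reciprocity: (3/149) -> +(149/3)
  reduce: (2/3)
  pull out 2: (2/3) = -1  (since 3 mod 8 = 3)
  (1/3) = 1
Product of signs = -1
(48/149) = -1

-1


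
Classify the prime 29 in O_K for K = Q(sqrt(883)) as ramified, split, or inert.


K = Q(sqrt(883)). Since d mod 4 = 3, disc(K) = 3532.
Check p | disc: 3532 mod 29 = 23.
p does not divide disc. Compute Legendre symbol (d/p):
13^((29-1)/2) mod 29 = 1
(d/p) = 1, so p splits: (p) = P*P' with e=1, f=1, g=2.
Therefore p is split.

split


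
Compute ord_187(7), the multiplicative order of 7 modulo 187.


We want ord_187(7), the smallest k >= 1 with 7^k = 1 mod 187.
n = 187 = 11 * 17, phi(187) = 160; the order divides phi(n).
Divisors of 160: 1, 2, 4, 5, 8, 10, 16, 20, 32, 40, 80, 160
Repeated squaring mod 187: 7^1 = 7, 7^2 = 49, 7^4 = 157, 7^8 = 152, 7^16 = 103, 7^32 = 137, 7^64 = 69, 7^128 = 86
Test divisors in increasing order:
  k=1: 7^1 = 7 mod 187
  k=2: 7^2 = 49 mod 187
  k=4: 7^4 = 157 mod 187
  k=5: 7^5 = 157 * 7 = 164 mod 187
  k=8: 7^8 = 152 mod 187
  k=10: 7^10 = 152 * 49 = 155 mod 187
  k=16: 7^16 = 103 mod 187
  k=20: 7^20 = 103 * 157 = 89 mod 187
  k=32: 7^32 = 137 mod 187
  k=40: 7^40 = 137 * 152 = 67 mod 187
  k=80: 7^80 = 69 * 103 = 1 mod 187  <- first divisor giving 1
Order = 80

80


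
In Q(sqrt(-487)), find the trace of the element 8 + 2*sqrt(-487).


Tr(a + b*sqrt(d)) = (a + b*sqrt(d)) + (a - b*sqrt(d)) = 2a
= 2 * (8)
= 16

16


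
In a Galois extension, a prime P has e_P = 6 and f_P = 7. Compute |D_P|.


|D_P| = e * f
= 6 * 7
= 42

42


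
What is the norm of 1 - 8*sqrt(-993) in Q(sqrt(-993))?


N(a + b*sqrt(d)) = a^2 - d*b^2
= (1)^2 - (-993)*(-8)^2
= 1 + 63552
= 63553

63553


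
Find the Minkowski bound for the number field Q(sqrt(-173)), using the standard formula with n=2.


d = -173, d mod 4 = 3, so disc(K) = 4d = -692; |disc(K)| = 692
Imaginary quadratic field, so n = 2, s = r2 = 1, r1 = 0
M = (n!/n^n) * (4/pi)^s * sqrt(|disc(K)|) = (2!/2^2) * (4/pi)^1 * sqrt(692)
= 0.5 * 1.273240 * 26.305893
= 16.7469

16.7469


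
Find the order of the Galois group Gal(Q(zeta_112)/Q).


|Gal(Q(zeta_112)/Q)| = phi(112)
= 48

48


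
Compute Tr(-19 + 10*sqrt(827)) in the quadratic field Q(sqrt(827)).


Tr(a + b*sqrt(d)) = (a + b*sqrt(d)) + (a - b*sqrt(d)) = 2a
= 2 * (-19)
= -38

-38


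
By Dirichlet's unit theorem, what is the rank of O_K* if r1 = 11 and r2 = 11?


By Dirichlet's unit theorem:
rank = r1 + r2 - 1
= 11 + 11 - 1
= 21

21


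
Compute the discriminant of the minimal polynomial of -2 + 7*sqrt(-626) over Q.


The element -2 + 7*sqrt(-626) has minimal polynomial:
x^2 + 4*x + 30678
Discriminant = (4)^2 - 4*(30678)
= 16 - 122712
= -122696

-122696


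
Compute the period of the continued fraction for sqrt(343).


Run the CF algorithm for sqrt(343).
a_0 = floor(sqrt(343)) = 18; set m_0=0, q_0=1.
Recurrence: m' = q*a - m,  q' = (d - m'^2)/q,  a' = floor((a_0 + m')/q').
  step 1: m=18, q=19, a=1
  step 2: m=1, q=18, a=1
  step 3: m=17, q=3, a=11
  step 4: m=16, q=29, a=1
  step 5: m=13, q=6, a=5
  step 6: m=17, q=9, a=3
  step 7: m=10, q=27, a=1
  step 8: m=17, q=2, a=17
  step 9: m=17, q=27, a=1
  step 10: m=10, q=9, a=3
  step 11: m=17, q=6, a=5
  step 12: m=13, q=29, a=1
  step 13: m=16, q=3, a=11
  step 14: m=17, q=18, a=1
  step 15: m=1, q=19, a=1
  step 16: m=18, q=1, a=36
a_16 = 2*a_0 = 36, so the period closes here.
sqrt(343) = [18; 1, 1, 11, 1, 5, 3, 1, 17, 1, 3, 5, 1, 11, 1, 1, 36]
Period length = 16

16


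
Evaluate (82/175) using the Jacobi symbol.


Compute (82/175) via quadratic reciprocity:
  pull out 2: (2/175) = +1  (since 175 mod 8 = 7)
  reciprocity: (41/175) -> +(175/41)
  reduce: (11/41)
  reciprocity: (11/41) -> +(41/11)
  reduce: (8/11)
  pull out 2: (2/11) = -1  (since 11 mod 8 = 3)
  pull out 2: (2/11) = -1  (since 11 mod 8 = 3)
  pull out 2: (2/11) = -1  (since 11 mod 8 = 3)
  (1/11) = 1
Product of signs = -1

-1


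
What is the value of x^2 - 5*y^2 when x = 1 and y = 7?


x^2 - d*y^2
= 1^2 - 5*7^2
= 1 - 245
= -244

-244


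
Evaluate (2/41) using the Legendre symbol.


p = 41 is prime, so compute (2/41) with the reciprocity algorithm (Jacobi-symbol steps: pull out 2s via (2/n), flip via reciprocity, reduce):
  pull out 2: (2/41) = +1  (since 41 mod 8 = 1)
  (1/41) = 1
Product of signs = 1
(2/41) = 1

1


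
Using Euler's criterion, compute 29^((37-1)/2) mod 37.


p = 37 is prime and the exponent is (p-1)/2 = 18, so by Euler's criterion 29^18 = (29/37) = +1 or -1 mod 37.
Compute by square-and-multiply:
  18 = 16 + 2 (binary 10010)
  Repeated squaring mod 37: 29^1 = 29, 29^2 = 27, 29^4 = 26, 29^8 = 10, 29^16 = 26
  29^18 = 29^16 * 29^2 = 26 * 27 mod 37
    26 * 27 = 702 = 36 mod 37
  29^18 = 36 mod 37
Result 36 = p - 1 = -1 mod 37: 29 is a quadratic non-residue mod 37. As a residue in [0, p-1] the value is 36.
29^18 mod 37 = 36

36


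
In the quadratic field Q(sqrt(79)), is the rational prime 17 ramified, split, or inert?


K = Q(sqrt(79)). Since d mod 4 = 3, disc(K) = 316.
Check p | disc: 316 mod 17 = 10.
p does not divide disc. Compute Legendre symbol (d/p):
11^((17-1)/2) mod 17 = -1
(d/p) = -1, so p is inert: (p) stays prime with e=1, f=2, g=1.
Therefore p is inert.

inert


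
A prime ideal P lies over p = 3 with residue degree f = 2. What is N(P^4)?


N(P^a) = p^(a*f)
= 3^(4*2)
= 3^8
= 6561

6561


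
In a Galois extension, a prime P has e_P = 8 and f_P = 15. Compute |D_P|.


|D_P| = e * f
= 8 * 15
= 120

120


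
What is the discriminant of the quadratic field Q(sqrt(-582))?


For K = Q(sqrt(d)) with d squarefree: disc(K) = d if d = 1 mod 4, and disc(K) = 4d if d = 2 or 3 mod 4.
Here d = -582, and d mod 4 = 2.
d = 2 mod 4, not 1 (O_K = Z[sqrt(d)]), so disc(K) = 4d = 4 * (-582) = -2328

-2328


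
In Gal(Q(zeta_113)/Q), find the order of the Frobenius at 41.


The Frobenius at p in Gal(Q(zeta_n)/Q) = (Z/nZ)* is the class of p, so its order is ord_113(41), the smallest k >= 1 with 41^k = 1 mod 113.
n = 113 = 113, phi(113) = 112; the order divides phi(n).
Divisors of 112: 1, 2, 4, 7, 8, 14, 16, 28, 56, 112
Repeated squaring mod 113: 41^1 = 41, 41^2 = 99, 41^4 = 83, 41^8 = 109, 41^16 = 16, 41^32 = 30, 41^64 = 109
Test divisors in increasing order:
  k=1: 41^1 = 41 mod 113
  k=2: 41^2 = 99 mod 113
  k=4: 41^4 = 83 mod 113
  k=7: 41^7 = 83 * 99 * 41 = 44 mod 113
  k=8: 41^8 = 109 mod 113
  k=14: 41^14 = 109 * 83 * 99 = 15 mod 113
  k=16: 41^16 = 16 mod 113
  k=28: 41^28 = 16 * 109 * 83 = 112 mod 113
  k=56: 41^56 = 30 * 16 * 109 = 1 mod 113  <- first divisor giving 1
Order = 56

56


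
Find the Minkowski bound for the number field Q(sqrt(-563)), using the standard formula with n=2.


d = -563, d mod 4 = 1, so disc(K) = d = -563; |disc(K)| = 563
Imaginary quadratic field, so n = 2, s = r2 = 1, r1 = 0
M = (n!/n^n) * (4/pi)^s * sqrt(|disc(K)|) = (2!/2^2) * (4/pi)^1 * sqrt(563)
= 0.5 * 1.273240 * 23.727621
= 15.1055

15.1055


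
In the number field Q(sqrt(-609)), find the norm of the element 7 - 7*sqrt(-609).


N(a + b*sqrt(d)) = a^2 - d*b^2
= (7)^2 - (-609)*(-7)^2
= 49 + 29841
= 29890

29890


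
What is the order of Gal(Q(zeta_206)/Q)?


|Gal(Q(zeta_206)/Q)| = phi(206)
= 102

102


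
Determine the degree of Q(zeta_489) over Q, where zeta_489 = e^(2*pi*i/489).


The degree equals Euler's totient phi(489).
489 = 3 * 163
phi(489) = 324

324


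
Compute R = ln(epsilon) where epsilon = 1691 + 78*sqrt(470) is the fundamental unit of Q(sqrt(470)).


epsilon = 1691 + 78*sqrt(470)
= 3381.9997
R = ln(3381.9997)
= 8.1262

8.1262


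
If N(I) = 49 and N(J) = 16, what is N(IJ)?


N(IJ) = N(I) * N(J)
= 49 * 16
= 784

784


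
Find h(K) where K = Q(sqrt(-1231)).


K = Q(sqrt(-1231)). d mod 4 = 1, so D = disc(K) = d = -1231
h(K) equals the number of primitive reduced positive-definite forms (a, b, c) = a*x^2 + b*x*y + c*y^2 with b^2 - 4ac = D,
where reduced means |b| <= a <= c, with b >= 0 whenever |b| = a or a = c, and primitive means gcd(a, b, c) = 1.
Reduced forces 3a^2 <= |D| = 1231, so 1 <= a <= 20; b must have the parity of D, and c = (b^2 - D)/(4a) must be an integer >= a.
Enumerate a = 1..20, b in [-a, a]:
  a=1: (1, 1, 308)  [1]
  a=2: (2, -1, 154), (2, 1, 154)  [2]
  a=3: none
  a=4: (4, -1, 77), (4, 1, 77)  [2]
  a=5: (5, -3, 62), (5, 3, 62)  [2]
  a=6: none
  a=7: (7, -1, 44), (7, 1, 44)  [2]
  a=8: (8, -7, 40), (8, 7, 40)  [2]
  a=9: none
  a=10: (10, -7, 32), (10, -3, 31), (10, 3, 31), (10, 7, 32)  [4]
  a=11: (11, -1, 28), (11, 1, 28)  [2]
  a=12: none
  a=13: (13, -11, 26), (13, 11, 26)  [2]
  a=14: (14, -13, 25), (14, -1, 22), (14, 1, 22), (14, 13, 25)  [4]
  a=15: none
  a=16: (16, -7, 20), (16, 7, 20)  [2]
  a=17..18: none
  a=19: (19, -17, 20), (19, 17, 20)  [2]
  a=20: none
Total reduced forms: 1 + 2 + 2 + 2 + 2 + 2 + 4 + 2 + 2 + 4 + 2 + 2 = 27
h = 27

27


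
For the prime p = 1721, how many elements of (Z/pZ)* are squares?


For prime p, the number of non-zero quadratic residues is (p-1)/2.
= (1721-1)/2
= 860

860


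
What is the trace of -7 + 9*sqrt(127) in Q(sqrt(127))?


Tr(a + b*sqrt(d)) = (a + b*sqrt(d)) + (a - b*sqrt(d)) = 2a
= 2 * (-7)
= -14

-14


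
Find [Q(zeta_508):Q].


The degree equals Euler's totient phi(508).
508 = 2^2 * 127
phi(508) = 252

252


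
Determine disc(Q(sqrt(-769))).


For K = Q(sqrt(d)) with d squarefree: disc(K) = d if d = 1 mod 4, and disc(K) = 4d if d = 2 or 3 mod 4.
Here d = -769, and d mod 4 = 3.
d = 3 mod 4, not 1 (O_K = Z[sqrt(d)]), so disc(K) = 4d = 4 * (-769) = -3076

-3076


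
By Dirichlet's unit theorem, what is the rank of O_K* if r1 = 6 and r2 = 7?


By Dirichlet's unit theorem:
rank = r1 + r2 - 1
= 6 + 7 - 1
= 12

12


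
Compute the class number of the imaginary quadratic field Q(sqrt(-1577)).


K = Q(sqrt(-1577)). d mod 4 = 3, so D = disc(K) = 4d = -6308
h(K) equals the number of primitive reduced positive-definite forms (a, b, c) = a*x^2 + b*x*y + c*y^2 with b^2 - 4ac = D,
where reduced means |b| <= a <= c, with b >= 0 whenever |b| = a or a = c, and primitive means gcd(a, b, c) = 1.
Reduced forces 3a^2 <= |D| = 6308, so 1 <= a <= 45; b must have the parity of D, and c = (b^2 - D)/(4a) must be an integer >= a.
Enumerate a = 1..45, b in [-a, a]:
  a=1: (1, 0, 1577)  [1]
  a=2: (2, 2, 789)  [1]
  a=3: (3, -2, 526), (3, 2, 526)  [2]
  a=4..5: none
  a=6: (6, -2, 263), (6, 2, 263)  [2]
  a=7..8: none
  a=9: (9, -8, 177), (9, 8, 177)  [2]
  a=10..12: none
  a=13: (13, -6, 122), (13, 6, 122)  [2]
  a=14..16: none
  a=17: (17, -4, 93), (17, 4, 93)  [2]
  a=18: (18, -10, 89), (18, 10, 89)  [2]
  a=19: (19, 0, 83)  [1]
  a=20..25: none
  a=26: (26, -6, 61), (26, 6, 61)  [2]
  a=27: (27, -8, 59), (27, 8, 59)  [2]
  a=28..30: none
  a=31: (31, -4, 51), (31, 4, 51)  [2]
  a=32..33: none
  a=34: (34, -30, 53), (34, 30, 53)  [2]
  a=35..37: none
  a=38: (38, 38, 51)  [1]
  a=39: (39, -32, 47), (39, -20, 43), (39, 20, 43), (39, 32, 47)  [4]
  a=40..45: none
Total reduced forms: 1 + 1 + 2 + 2 + 2 + 2 + 2 + 2 + 1 + 2 + 2 + 2 + 2 + 1 + 4 = 28
h = 28

28


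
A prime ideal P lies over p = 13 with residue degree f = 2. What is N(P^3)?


N(P^a) = p^(a*f)
= 13^(3*2)
= 13^6
= 4826809

4826809


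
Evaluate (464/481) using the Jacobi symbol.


Compute (464/481) via quadratic reciprocity:
  pull out 2: (2/481) = +1  (since 481 mod 8 = 1)
  pull out 2: (2/481) = +1  (since 481 mod 8 = 1)
  pull out 2: (2/481) = +1  (since 481 mod 8 = 1)
  pull out 2: (2/481) = +1  (since 481 mod 8 = 1)
  reciprocity: (29/481) -> +(481/29)
  reduce: (17/29)
  reciprocity: (17/29) -> +(29/17)
  reduce: (12/17)
  pull out 2: (2/17) = +1  (since 17 mod 8 = 1)
  pull out 2: (2/17) = +1  (since 17 mod 8 = 1)
  reciprocity: (3/17) -> +(17/3)
  reduce: (2/3)
  pull out 2: (2/3) = -1  (since 3 mod 8 = 3)
  (1/3) = 1
Product of signs = -1

-1


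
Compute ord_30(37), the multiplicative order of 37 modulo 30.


We want ord_30(37), the smallest k >= 1 with 37^k = 1 mod 30.
n = 30 = 2 * 3 * 5, phi(30) = 8; the order divides phi(n).
Divisors of 8: 1, 2, 4, 8
Repeated squaring mod 30: 37^1 = 7, 37^2 = 19, 37^4 = 1, 37^8 = 1
Test divisors in increasing order:
  k=1: 37^1 = 7 mod 30
  k=2: 37^2 = 19 mod 30
  k=4: 37^4 = 1 mod 30  <- first divisor giving 1
Order = 4

4


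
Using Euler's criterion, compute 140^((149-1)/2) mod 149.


p = 149 is prime and the exponent is (p-1)/2 = 74, so by Euler's criterion 140^74 = (140/149) = +1 or -1 mod 149.
Compute by square-and-multiply:
  74 = 64 + 8 + 2 (binary 1001010)
  Repeated squaring mod 149: 140^1 = 140, 140^2 = 81, 140^4 = 5, 140^8 = 25, 140^16 = 29, 140^32 = 96, 140^64 = 127
  140^74 = 140^64 * 140^8 * 140^2 = 127 * 25 * 81 mod 149
    127 * 25 = 3175 = 46 mod 149
    46 * 81 = 3726 = 1 mod 149
  140^74 = 1 mod 149
Result 1: 140 is a quadratic residue mod 149.
140^74 mod 149 = 1

1


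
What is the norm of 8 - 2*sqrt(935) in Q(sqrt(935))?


N(a + b*sqrt(d)) = a^2 - d*b^2
= (8)^2 - (935)*(-2)^2
= 64 - 3740
= -3676

-3676


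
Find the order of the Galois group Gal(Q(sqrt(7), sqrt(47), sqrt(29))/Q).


The 3 square roots of distinct primes are multiplicatively independent over Q,
so [K:Q] = 2^3 and Gal(K/Q) is isomorphic to (Z/2Z)^3.
|Gal| = 2^3 = 8

8


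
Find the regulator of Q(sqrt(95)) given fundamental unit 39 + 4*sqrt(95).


epsilon = 39 + 4*sqrt(95)
= 77.9872
R = ln(77.9872)
= 4.3565

4.3565


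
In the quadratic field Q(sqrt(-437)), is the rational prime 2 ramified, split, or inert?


K = Q(sqrt(-437)). Since d mod 4 = 3, disc(K) = -1748.
Check p | disc: -1748 mod 2 = 0.
p divides disc, so p ramifies: (p) = P^2 with e=2, f=1, g=1.
Therefore p is ramified.

ramified


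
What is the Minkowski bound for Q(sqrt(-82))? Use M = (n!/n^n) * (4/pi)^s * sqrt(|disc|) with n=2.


d = -82, d mod 4 = 2, so disc(K) = 4d = -328; |disc(K)| = 328
Imaginary quadratic field, so n = 2, s = r2 = 1, r1 = 0
M = (n!/n^n) * (4/pi)^s * sqrt(|disc(K)|) = (2!/2^2) * (4/pi)^1 * sqrt(328)
= 0.5 * 1.273240 * 18.110770
= 11.5297

11.5297


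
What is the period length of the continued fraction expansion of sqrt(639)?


Run the CF algorithm for sqrt(639).
a_0 = floor(sqrt(639)) = 25; set m_0=0, q_0=1.
Recurrence: m' = q*a - m,  q' = (d - m'^2)/q,  a' = floor((a_0 + m')/q').
  step 1: m=25, q=14, a=3
  step 2: m=17, q=25, a=1
  step 3: m=8, q=23, a=1
  step 4: m=15, q=18, a=2
  step 5: m=21, q=11, a=4
  step 6: m=23, q=10, a=4
  step 7: m=17, q=35, a=1
  step 8: m=18, q=9, a=4
  step 9: m=18, q=35, a=1
  step 10: m=17, q=10, a=4
  step 11: m=23, q=11, a=4
  step 12: m=21, q=18, a=2
  step 13: m=15, q=23, a=1
  step 14: m=8, q=25, a=1
  step 15: m=17, q=14, a=3
  step 16: m=25, q=1, a=50
a_16 = 2*a_0 = 50, so the period closes here.
sqrt(639) = [25; 3, 1, 1, 2, 4, 4, 1, 4, 1, 4, 4, 2, 1, 1, 3, 50]
Period length = 16

16


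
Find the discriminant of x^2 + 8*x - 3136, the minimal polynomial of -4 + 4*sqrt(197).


The element -4 + 4*sqrt(197) has minimal polynomial:
x^2 + 8*x - 3136
Discriminant = (8)^2 - 4*(-3136)
= 64 + 12544
= 12608

12608


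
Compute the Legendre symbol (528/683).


p = 683 is prime, so compute (528/683) with the reciprocity algorithm (Jacobi-symbol steps: pull out 2s via (2/n), flip via reciprocity, reduce):
  pull out 2: (2/683) = -1  (since 683 mod 8 = 3)
  pull out 2: (2/683) = -1  (since 683 mod 8 = 3)
  pull out 2: (2/683) = -1  (since 683 mod 8 = 3)
  pull out 2: (2/683) = -1  (since 683 mod 8 = 3)
  reciprocity: (33/683) -> +(683/33)
  reduce: (23/33)
  reciprocity: (23/33) -> +(33/23)
  reduce: (10/23)
  pull out 2: (2/23) = +1  (since 23 mod 8 = 7)
  reciprocity: (5/23) -> +(23/5)
  reduce: (3/5)
  reciprocity: (3/5) -> +(5/3)
  reduce: (2/3)
  pull out 2: (2/3) = -1  (since 3 mod 8 = 3)
  (1/3) = 1
Product of signs = -1
(528/683) = -1

-1


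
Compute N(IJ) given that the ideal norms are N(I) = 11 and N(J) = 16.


N(IJ) = N(I) * N(J)
= 11 * 16
= 176

176


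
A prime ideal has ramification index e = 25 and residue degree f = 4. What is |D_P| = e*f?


|D_P| = e * f
= 25 * 4
= 100

100


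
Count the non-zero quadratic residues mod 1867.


For prime p, the number of non-zero quadratic residues is (p-1)/2.
= (1867-1)/2
= 933

933


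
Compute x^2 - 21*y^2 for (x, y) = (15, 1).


x^2 - d*y^2
= 15^2 - 21*1^2
= 225 - 21
= 204

204


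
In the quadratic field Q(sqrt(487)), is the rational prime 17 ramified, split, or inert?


K = Q(sqrt(487)). Since d mod 4 = 3, disc(K) = 1948.
Check p | disc: 1948 mod 17 = 10.
p does not divide disc. Compute Legendre symbol (d/p):
11^((17-1)/2) mod 17 = -1
(d/p) = -1, so p is inert: (p) stays prime with e=1, f=2, g=1.
Therefore p is inert.

inert


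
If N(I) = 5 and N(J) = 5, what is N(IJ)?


N(IJ) = N(I) * N(J)
= 5 * 5
= 25

25


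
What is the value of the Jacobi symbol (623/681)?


Compute (623/681) via quadratic reciprocity:
  reciprocity: (623/681) -> +(681/623)
  reduce: (58/623)
  pull out 2: (2/623) = +1  (since 623 mod 8 = 7)
  reciprocity: (29/623) -> +(623/29)
  reduce: (14/29)
  pull out 2: (2/29) = -1  (since 29 mod 8 = 5)
  reciprocity: (7/29) -> +(29/7)
  reduce: (1/7)
  (1/7) = 1
Product of signs = -1

-1


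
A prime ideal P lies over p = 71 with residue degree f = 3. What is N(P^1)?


N(P^a) = p^(a*f)
= 71^(1*3)
= 71^3
= 357911

357911


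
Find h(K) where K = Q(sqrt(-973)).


K = Q(sqrt(-973)). d mod 4 = 3, so D = disc(K) = 4d = -3892
h(K) equals the number of primitive reduced positive-definite forms (a, b, c) = a*x^2 + b*x*y + c*y^2 with b^2 - 4ac = D,
where reduced means |b| <= a <= c, with b >= 0 whenever |b| = a or a = c, and primitive means gcd(a, b, c) = 1.
Reduced forces 3a^2 <= |D| = 3892, so 1 <= a <= 36; b must have the parity of D, and c = (b^2 - D)/(4a) must be an integer >= a.
Enumerate a = 1..36, b in [-a, a]:
  a=1: (1, 0, 973)  [1]
  a=2: (2, 2, 487)  [1]
  a=3..6: none
  a=7: (7, 0, 139)  [1]
  a=8..13: none
  a=14: (14, 14, 73)  [1]
  a=15..16: none
  a=17: (17, -16, 61), (17, 16, 61)  [2]
  a=18..22: none
  a=23: (23, -8, 43), (23, 8, 43)  [2]
  a=24..28: none
  a=29: (29, -20, 37), (29, 20, 37)  [2]
  a=30: none
  a=31: (31, -18, 34), (31, 18, 34)  [2]
  a=32..36: none
Total reduced forms: 1 + 1 + 1 + 1 + 2 + 2 + 2 + 2 = 12
h = 12

12


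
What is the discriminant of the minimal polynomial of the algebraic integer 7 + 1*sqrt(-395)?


The element 7 + 1*sqrt(-395) has minimal polynomial:
x^2 - 14*x + 444
Discriminant = (-14)^2 - 4*(444)
= 196 - 1776
= -1580

-1580


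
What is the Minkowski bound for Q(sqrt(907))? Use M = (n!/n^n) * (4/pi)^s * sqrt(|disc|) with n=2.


d = 907, d mod 4 = 3, so disc(K) = 4d = 3628; |disc(K)| = 3628
Real quadratic field, so n = 2, s = r2 = 0, r1 = 2
M = (n!/n^n) * (4/pi)^s * sqrt(|disc(K)|) = (2!/2^2) * (4/pi)^0 * sqrt(3628)
= 0.5 * 1.000000 * 60.232881
= 30.1164

30.1164


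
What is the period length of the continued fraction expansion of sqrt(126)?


Run the CF algorithm for sqrt(126).
a_0 = floor(sqrt(126)) = 11; set m_0=0, q_0=1.
Recurrence: m' = q*a - m,  q' = (d - m'^2)/q,  a' = floor((a_0 + m')/q').
  step 1: m=11, q=5, a=4
  step 2: m=9, q=9, a=2
  step 3: m=9, q=5, a=4
  step 4: m=11, q=1, a=22
a_4 = 2*a_0 = 22, so the period closes here.
sqrt(126) = [11; 4, 2, 4, 22]
Period length = 4

4


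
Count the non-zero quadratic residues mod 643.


For prime p, the number of non-zero quadratic residues is (p-1)/2.
= (643-1)/2
= 321

321


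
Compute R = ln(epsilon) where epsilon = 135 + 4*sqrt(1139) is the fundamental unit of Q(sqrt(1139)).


epsilon = 135 + 4*sqrt(1139)
= 269.9963
R = ln(269.9963)
= 5.5984

5.5984


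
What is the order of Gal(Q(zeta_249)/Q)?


|Gal(Q(zeta_249)/Q)| = phi(249)
= 164

164


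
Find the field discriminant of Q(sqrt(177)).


For K = Q(sqrt(d)) with d squarefree: disc(K) = d if d = 1 mod 4, and disc(K) = 4d if d = 2 or 3 mod 4.
Here d = 177, and d mod 4 = 1.
d = 1 mod 4 (O_K = Z[(1+sqrt(d))/2]), so disc(K) = d = 177

177


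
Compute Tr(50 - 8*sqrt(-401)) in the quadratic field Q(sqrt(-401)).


Tr(a + b*sqrt(d)) = (a + b*sqrt(d)) + (a - b*sqrt(d)) = 2a
= 2 * (50)
= 100

100


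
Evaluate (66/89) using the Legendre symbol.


p = 89 is prime, so compute (66/89) with the reciprocity algorithm (Jacobi-symbol steps: pull out 2s via (2/n), flip via reciprocity, reduce):
  pull out 2: (2/89) = +1  (since 89 mod 8 = 1)
  reciprocity: (33/89) -> +(89/33)
  reduce: (23/33)
  reciprocity: (23/33) -> +(33/23)
  reduce: (10/23)
  pull out 2: (2/23) = +1  (since 23 mod 8 = 7)
  reciprocity: (5/23) -> +(23/5)
  reduce: (3/5)
  reciprocity: (3/5) -> +(5/3)
  reduce: (2/3)
  pull out 2: (2/3) = -1  (since 3 mod 8 = 3)
  (1/3) = 1
Product of signs = -1
(66/89) = -1

-1


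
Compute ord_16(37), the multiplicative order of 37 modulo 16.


We want ord_16(37), the smallest k >= 1 with 37^k = 1 mod 16.
n = 16 = 2^4, phi(16) = 8; the order divides phi(n).
Divisors of 8: 1, 2, 4, 8
Repeated squaring mod 16: 37^1 = 5, 37^2 = 9, 37^4 = 1, 37^8 = 1
Test divisors in increasing order:
  k=1: 37^1 = 5 mod 16
  k=2: 37^2 = 9 mod 16
  k=4: 37^4 = 1 mod 16  <- first divisor giving 1
Order = 4

4


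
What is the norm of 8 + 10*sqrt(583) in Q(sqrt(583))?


N(a + b*sqrt(d)) = a^2 - d*b^2
= (8)^2 - (583)*(10)^2
= 64 - 58300
= -58236

-58236


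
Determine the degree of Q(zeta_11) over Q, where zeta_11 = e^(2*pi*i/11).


The degree equals Euler's totient phi(11).
11 = 11
phi(11) = 10

10


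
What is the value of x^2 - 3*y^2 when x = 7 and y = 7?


x^2 - d*y^2
= 7^2 - 3*7^2
= 49 - 147
= -98

-98


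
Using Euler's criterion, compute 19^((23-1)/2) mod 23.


p = 23 is prime and the exponent is (p-1)/2 = 11, so by Euler's criterion 19^11 = (19/23) = +1 or -1 mod 23.
Compute by square-and-multiply:
  11 = 8 + 2 + 1 (binary 1011)
  Repeated squaring mod 23: 19^1 = 19, 19^2 = 16, 19^4 = 3, 19^8 = 9
  19^11 = 19^8 * 19^2 * 19^1 = 9 * 16 * 19 mod 23
    9 * 16 = 144 = 6 mod 23
    6 * 19 = 114 = 22 mod 23
  19^11 = 22 mod 23
Result 22 = p - 1 = -1 mod 23: 19 is a quadratic non-residue mod 23. As a residue in [0, p-1] the value is 22.
19^11 mod 23 = 22

22


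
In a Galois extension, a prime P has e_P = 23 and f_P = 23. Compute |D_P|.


|D_P| = e * f
= 23 * 23
= 529

529


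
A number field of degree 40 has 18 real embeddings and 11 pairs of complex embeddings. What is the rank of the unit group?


By Dirichlet's unit theorem:
rank = r1 + r2 - 1
= 18 + 11 - 1
= 28

28


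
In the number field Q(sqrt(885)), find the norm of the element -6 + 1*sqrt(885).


N(a + b*sqrt(d)) = a^2 - d*b^2
= (-6)^2 - (885)*(1)^2
= 36 - 885
= -849

-849


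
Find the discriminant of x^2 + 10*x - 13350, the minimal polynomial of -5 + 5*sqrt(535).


The element -5 + 5*sqrt(535) has minimal polynomial:
x^2 + 10*x - 13350
Discriminant = (10)^2 - 4*(-13350)
= 100 + 53400
= 53500

53500


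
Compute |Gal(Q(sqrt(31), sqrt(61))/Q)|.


The 2 square roots of distinct primes are multiplicatively independent over Q,
so [K:Q] = 2^2 and Gal(K/Q) is isomorphic to (Z/2Z)^2.
|Gal| = 2^2 = 4

4


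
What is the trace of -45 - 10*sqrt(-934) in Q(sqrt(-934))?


Tr(a + b*sqrt(d)) = (a + b*sqrt(d)) + (a - b*sqrt(d)) = 2a
= 2 * (-45)
= -90

-90


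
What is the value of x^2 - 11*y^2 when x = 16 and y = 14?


x^2 - d*y^2
= 16^2 - 11*14^2
= 256 - 2156
= -1900

-1900


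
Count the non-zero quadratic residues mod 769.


For prime p, the number of non-zero quadratic residues is (p-1)/2.
= (769-1)/2
= 384

384


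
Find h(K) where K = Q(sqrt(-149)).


K = Q(sqrt(-149)). d mod 4 = 3, so D = disc(K) = 4d = -596
h(K) equals the number of primitive reduced positive-definite forms (a, b, c) = a*x^2 + b*x*y + c*y^2 with b^2 - 4ac = D,
where reduced means |b| <= a <= c, with b >= 0 whenever |b| = a or a = c, and primitive means gcd(a, b, c) = 1.
Reduced forces 3a^2 <= |D| = 596, so 1 <= a <= 14; b must have the parity of D, and c = (b^2 - D)/(4a) must be an integer >= a.
Enumerate a = 1..14, b in [-a, a]:
  a=1: (1, 0, 149)  [1]
  a=2: (2, 2, 75)  [1]
  a=3: (3, -2, 50), (3, 2, 50)  [2]
  a=4: none
  a=5: (5, -2, 30), (5, 2, 30)  [2]
  a=6: (6, -2, 25), (6, 2, 25)  [2]
  a=7..8: none
  a=9: (9, -4, 17), (9, 4, 17)  [2]
  a=10: (10, -2, 15), (10, 2, 15)  [2]
  a=11: (11, -8, 15), (11, 8, 15)  [2]
  a=12..14: none
Total reduced forms: 1 + 1 + 2 + 2 + 2 + 2 + 2 + 2 = 14
h = 14

14


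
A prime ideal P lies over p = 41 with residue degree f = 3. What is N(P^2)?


N(P^a) = p^(a*f)
= 41^(2*3)
= 41^6
= 4750104241

4750104241


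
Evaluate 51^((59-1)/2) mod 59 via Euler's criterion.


p = 59 is prime and the exponent is (p-1)/2 = 29, so by Euler's criterion 51^29 = (51/59) = +1 or -1 mod 59.
Compute by square-and-multiply:
  29 = 16 + 8 + 4 + 1 (binary 11101)
  Repeated squaring mod 59: 51^1 = 51, 51^2 = 5, 51^4 = 25, 51^8 = 35, 51^16 = 45
  51^29 = 51^16 * 51^8 * 51^4 * 51^1 = 45 * 35 * 25 * 51 mod 59
    45 * 35 = 1575 = 41 mod 59
    41 * 25 = 1025 = 22 mod 59
    22 * 51 = 1122 = 1 mod 59
  51^29 = 1 mod 59
Result 1: 51 is a quadratic residue mod 59.
51^29 mod 59 = 1

1


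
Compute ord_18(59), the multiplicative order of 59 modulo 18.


We want ord_18(59), the smallest k >= 1 with 59^k = 1 mod 18.
n = 18 = 2 * 3^2, phi(18) = 6; the order divides phi(n).
Divisors of 6: 1, 2, 3, 6
Repeated squaring mod 18: 59^1 = 5, 59^2 = 7, 59^4 = 13
Test divisors in increasing order:
  k=1: 59^1 = 5 mod 18
  k=2: 59^2 = 7 mod 18
  k=3: 59^3 = 7 * 5 = 17 mod 18
  k=6: 59^6 = 13 * 7 = 1 mod 18  <- first divisor giving 1
Order = 6

6


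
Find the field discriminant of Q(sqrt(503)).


For K = Q(sqrt(d)) with d squarefree: disc(K) = d if d = 1 mod 4, and disc(K) = 4d if d = 2 or 3 mod 4.
Here d = 503, and d mod 4 = 3.
d = 3 mod 4, not 1 (O_K = Z[sqrt(d)]), so disc(K) = 4d = 4 * (503) = 2012

2012


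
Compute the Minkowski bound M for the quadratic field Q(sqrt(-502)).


d = -502, d mod 4 = 2, so disc(K) = 4d = -2008; |disc(K)| = 2008
Imaginary quadratic field, so n = 2, s = r2 = 1, r1 = 0
M = (n!/n^n) * (4/pi)^s * sqrt(|disc(K)|) = (2!/2^2) * (4/pi)^1 * sqrt(2008)
= 0.5 * 1.273240 * 44.810713
= 28.5274

28.5274


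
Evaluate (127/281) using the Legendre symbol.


p = 281 is prime, so compute (127/281) with the reciprocity algorithm (Jacobi-symbol steps: pull out 2s via (2/n), flip via reciprocity, reduce):
  reciprocity: (127/281) -> +(281/127)
  reduce: (27/127)
  reciprocity: (27/127) -> -(127/27)
  reduce: (19/27)
  reciprocity: (19/27) -> -(27/19)
  reduce: (8/19)
  pull out 2: (2/19) = -1  (since 19 mod 8 = 3)
  pull out 2: (2/19) = -1  (since 19 mod 8 = 3)
  pull out 2: (2/19) = -1  (since 19 mod 8 = 3)
  (1/19) = 1
Product of signs = -1
(127/281) = -1

-1


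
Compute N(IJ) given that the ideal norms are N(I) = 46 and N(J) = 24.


N(IJ) = N(I) * N(J)
= 46 * 24
= 1104

1104


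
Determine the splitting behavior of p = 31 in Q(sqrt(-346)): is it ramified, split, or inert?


K = Q(sqrt(-346)). Since d mod 4 = 2, disc(K) = -1384.
Check p | disc: -1384 mod 31 = 11.
p does not divide disc. Compute Legendre symbol (d/p):
26^((31-1)/2) mod 31 = -1
(d/p) = -1, so p is inert: (p) stays prime with e=1, f=2, g=1.
Therefore p is inert.

inert


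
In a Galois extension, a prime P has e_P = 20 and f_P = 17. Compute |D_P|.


|D_P| = e * f
= 20 * 17
= 340

340


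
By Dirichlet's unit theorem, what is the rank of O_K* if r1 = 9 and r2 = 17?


By Dirichlet's unit theorem:
rank = r1 + r2 - 1
= 9 + 17 - 1
= 25

25


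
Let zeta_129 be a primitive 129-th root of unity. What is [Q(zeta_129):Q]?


The degree equals Euler's totient phi(129).
129 = 3 * 43
phi(129) = 84

84


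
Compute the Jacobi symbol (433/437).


Compute (433/437) via quadratic reciprocity:
  reciprocity: (433/437) -> +(437/433)
  reduce: (4/433)
  pull out 2: (2/433) = +1  (since 433 mod 8 = 1)
  pull out 2: (2/433) = +1  (since 433 mod 8 = 1)
  (1/433) = 1
Product of signs = 1

1
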